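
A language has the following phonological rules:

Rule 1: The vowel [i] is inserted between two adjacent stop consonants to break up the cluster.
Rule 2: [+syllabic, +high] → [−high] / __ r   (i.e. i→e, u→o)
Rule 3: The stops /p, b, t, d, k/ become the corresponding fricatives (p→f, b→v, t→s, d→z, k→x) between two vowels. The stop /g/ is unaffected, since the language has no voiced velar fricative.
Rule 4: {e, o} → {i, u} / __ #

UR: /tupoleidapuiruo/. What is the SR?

tufoleizafueruu

Rule 1 (stop-cluster i-epenthesis): no segment meets the environment; /tupoleidapuiruo/ is unchanged.
Rule 2 (pre-rhotic lowering): /i/ is a high vowel immediately before /r/, so it lowers to [e]. /tupoleidapuiruo/ → tupoleidapueruo.
Rule 3 (intervocalic spirantization): /p/ is a stop between vowels /u/ and /o/, so it spirantizes to the fricative [f]. /d/ is a stop between vowels /i/ and /a/, so it spirantizes to the fricative [z]. /p/ is a stop between vowels /a/ and /u/, so it spirantizes to the fricative [f]. /tupoleidapueruo/ → tufoleizafueruo.
Rule 4 (final vowel raising): /o/ is a mid vowel in word-final position, so it raises to [u]. /tufoleizafueruo/ → tufoleizafueruu.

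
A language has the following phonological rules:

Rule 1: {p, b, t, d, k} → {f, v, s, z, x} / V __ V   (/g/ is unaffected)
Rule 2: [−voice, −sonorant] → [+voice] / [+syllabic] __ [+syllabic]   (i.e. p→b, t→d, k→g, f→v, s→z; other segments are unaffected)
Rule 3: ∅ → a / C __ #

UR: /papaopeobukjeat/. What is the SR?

pavaoveovukjeata

Rule 1 (intervocalic spirantization): /p/ is a stop between vowels /a/ and /a/, so it spirantizes to the fricative [f]. /p/ is a stop between vowels /o/ and /e/, so it spirantizes to the fricative [f]. /b/ is a stop between vowels /o/ and /u/, so it spirantizes to the fricative [v]. /papaopeobukjeat/ → pafaofeovukjeat.
Rule 2 (intervocalic voicing): /f/ is a voiceless obstruent between vowels /a/ and /a/, so it voices to [v]. /f/ is a voiceless obstruent between vowels /o/ and /e/, so it voices to [v]. /pafaofeovukjeat/ → pavaoveovukjeat.
Rule 3 (final a-epenthesis): the form ends in the consonant /t/, so [a] is inserted word-finally. /pavaoveovukjeat/ → pavaoveovukjeata.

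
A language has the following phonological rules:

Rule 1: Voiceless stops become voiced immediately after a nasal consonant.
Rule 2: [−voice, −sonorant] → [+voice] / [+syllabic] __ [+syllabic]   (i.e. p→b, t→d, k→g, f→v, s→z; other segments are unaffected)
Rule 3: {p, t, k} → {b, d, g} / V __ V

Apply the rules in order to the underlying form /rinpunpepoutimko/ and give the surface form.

rinbunbeboudimgo

Rule 1 (post-nasal voicing): /p/ is a voiceless stop immediately after the nasal /n/, so it voices to [b]. /p/ is a voiceless stop immediately after the nasal /n/, so it voices to [b]. /k/ is a voiceless stop immediately after the nasal /m/, so it voices to [g]. /rinpunpepoutimko/ → rinbunbepoutimgo.
Rule 2 (intervocalic voicing): /p/ is a voiceless obstruent between vowels /e/ and /o/, so it voices to [b]. /t/ is a voiceless obstruent between vowels /u/ and /i/, so it voices to [d]. /rinbunbepoutimgo/ → rinbunbeboudimgo.
Rule 3 (intervocalic voicing): no segment meets the environment; /rinbunbeboudimgo/ is unchanged.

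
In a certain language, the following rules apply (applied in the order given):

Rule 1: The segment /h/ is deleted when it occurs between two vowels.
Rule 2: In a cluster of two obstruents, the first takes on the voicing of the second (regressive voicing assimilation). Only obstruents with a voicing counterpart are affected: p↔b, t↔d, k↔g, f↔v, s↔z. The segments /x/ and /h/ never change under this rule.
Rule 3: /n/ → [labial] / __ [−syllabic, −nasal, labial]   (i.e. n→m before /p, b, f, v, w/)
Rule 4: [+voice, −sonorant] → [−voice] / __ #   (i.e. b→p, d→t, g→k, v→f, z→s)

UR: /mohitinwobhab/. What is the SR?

Rule 1 (intervocalic h-deletion): /h/ occurs between vowels /o/ and /i/, so it deletes. /mohitinwobhab/ → moitinwobhab.
Rule 2 (regressive voicing assimilation): /b/ precedes the voiceless obstruent /h/, so it devoices to [p] by assimilation. /moitinwobhab/ → moitinwophab.
Rule 3 (nasal place assimilation): /n/ precedes the labial consonant /w/, so it assimilates in place to [m]. /moitinwophab/ → moitimwophab.
Rule 4 (final devoicing): /b/ is a voiced obstruent in word-final position, so it devoices to [p]. /moitimwophab/ → moitimwophap.

moitimwophap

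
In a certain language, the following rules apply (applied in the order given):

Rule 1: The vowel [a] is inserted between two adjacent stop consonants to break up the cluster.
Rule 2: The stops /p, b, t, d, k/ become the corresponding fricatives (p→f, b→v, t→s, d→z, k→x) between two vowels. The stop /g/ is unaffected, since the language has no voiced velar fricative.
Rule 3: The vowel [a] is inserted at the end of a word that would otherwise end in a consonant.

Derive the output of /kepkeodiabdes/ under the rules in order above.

kefaxeoziavazesa

Rule 1 (stop-cluster a-epenthesis): /p/ and /k/ form a stop–stop cluster, so [a] is inserted between them. /b/ and /d/ form a stop–stop cluster, so [a] is inserted between them. /kepkeodiabdes/ → kepakeodiabades.
Rule 2 (intervocalic spirantization): /p/ is a stop between vowels /e/ and /a/, so it spirantizes to the fricative [f]. /k/ is a stop between vowels /a/ and /e/, so it spirantizes to the fricative [x]. /d/ is a stop between vowels /o/ and /i/, so it spirantizes to the fricative [z]. /b/ is a stop between vowels /a/ and /a/, so it spirantizes to the fricative [v]. /d/ is a stop between vowels /a/ and /e/, so it spirantizes to the fricative [z]. /kepakeodiabades/ → kefaxeoziavazes.
Rule 3 (final a-epenthesis): the form ends in the consonant /s/, so [a] is inserted word-finally. /kefaxeoziavazes/ → kefaxeoziavazesa.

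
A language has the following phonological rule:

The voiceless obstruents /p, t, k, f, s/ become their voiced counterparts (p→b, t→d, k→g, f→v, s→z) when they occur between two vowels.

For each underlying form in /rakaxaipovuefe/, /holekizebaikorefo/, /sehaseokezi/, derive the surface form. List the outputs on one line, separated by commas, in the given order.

/rakaxaipovuefe/: /k/ is a voiceless obstruent between vowels /a/ and /a/, so it voices to [g]. /p/ is a voiceless obstruent between vowels /i/ and /o/, so it voices to [b]. /f/ is a voiceless obstruent between vowels /e/ and /e/, so it voices to [v]. → [ragaxaibovueve].
/holekizebaikorefo/: /k/ is a voiceless obstruent between vowels /e/ and /i/, so it voices to [g]. /k/ is a voiceless obstruent between vowels /i/ and /o/, so it voices to [g]. /f/ is a voiceless obstruent between vowels /e/ and /o/, so it voices to [v]. → [holegizebaigorevo].
/sehaseokezi/: /s/ is a voiceless obstruent between vowels /a/ and /e/, so it voices to [z]. /k/ is a voiceless obstruent between vowels /o/ and /e/, so it voices to [g]. → [sehazeogezi].

ragaxaibovueve, holegizebaigorevo, sehazeogezi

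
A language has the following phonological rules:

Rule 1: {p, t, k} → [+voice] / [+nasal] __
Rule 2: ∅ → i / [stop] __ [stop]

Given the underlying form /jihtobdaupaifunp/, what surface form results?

Rule 1 (post-nasal voicing): /p/ is a voiceless stop immediately after the nasal /n/, so it voices to [b]. /jihtobdaupaifunp/ → jihtobdaupaifunb.
Rule 2 (stop-cluster i-epenthesis): /b/ and /d/ form a stop–stop cluster, so [i] is inserted between them. /jihtobdaupaifunb/ → jihtobidaupaifunb.

jihtobidaupaifunb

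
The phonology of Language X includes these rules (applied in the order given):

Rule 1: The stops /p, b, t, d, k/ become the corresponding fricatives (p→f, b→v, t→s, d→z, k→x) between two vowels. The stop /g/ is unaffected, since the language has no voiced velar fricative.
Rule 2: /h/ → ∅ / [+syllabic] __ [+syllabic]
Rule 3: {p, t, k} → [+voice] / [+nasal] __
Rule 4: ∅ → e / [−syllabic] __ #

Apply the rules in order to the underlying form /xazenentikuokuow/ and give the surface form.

Rule 1 (intervocalic spirantization): /k/ is a stop between vowels /i/ and /u/, so it spirantizes to the fricative [x]. /k/ is a stop between vowels /o/ and /u/, so it spirantizes to the fricative [x]. /xazenentikuokuow/ → xazenentixuoxuow.
Rule 2 (intervocalic h-deletion): no segment meets the environment; /xazenentixuoxuow/ is unchanged.
Rule 3 (post-nasal voicing): /t/ is a voiceless stop immediately after the nasal /n/, so it voices to [d]. /xazenentixuoxuow/ → xazenendixuoxuow.
Rule 4 (final e-epenthesis): the form ends in the consonant /w/, so [e] is inserted word-finally. /xazenendixuoxuow/ → xazenendixuoxuowe.

xazenendixuoxuowe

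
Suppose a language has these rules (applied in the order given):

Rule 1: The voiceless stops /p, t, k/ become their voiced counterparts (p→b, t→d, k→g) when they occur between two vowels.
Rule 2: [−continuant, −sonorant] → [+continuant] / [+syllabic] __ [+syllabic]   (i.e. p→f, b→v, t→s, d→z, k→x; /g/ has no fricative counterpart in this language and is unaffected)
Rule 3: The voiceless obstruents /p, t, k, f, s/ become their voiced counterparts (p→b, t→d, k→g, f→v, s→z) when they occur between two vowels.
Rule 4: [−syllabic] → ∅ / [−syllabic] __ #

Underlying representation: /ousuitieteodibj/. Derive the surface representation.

ouzuiziezeozib

Rule 1 (intervocalic voicing): /t/ is a voiceless stop between vowels /i/ and /i/, so it voices to [d]. /t/ is a voiceless stop between vowels /e/ and /e/, so it voices to [d]. /ousuitieteodibj/ → ousuidiedeodibj.
Rule 2 (intervocalic spirantization): /d/ is a stop between vowels /i/ and /i/, so it spirantizes to the fricative [z]. /d/ is a stop between vowels /e/ and /e/, so it spirantizes to the fricative [z]. /d/ is a stop between vowels /o/ and /i/, so it spirantizes to the fricative [z]. /ousuidiedeodibj/ → ousuiziezeozibj.
Rule 3 (intervocalic voicing): /s/ is a voiceless obstruent between vowels /u/ and /u/, so it voices to [z]. /ousuiziezeozibj/ → ouzuiziezeozibj.
Rule 4 (final cluster simplification): /j/ is the second consonant of a word-final cluster /bj/, so it deletes. /ouzuiziezeozibj/ → ouzuiziezeozib.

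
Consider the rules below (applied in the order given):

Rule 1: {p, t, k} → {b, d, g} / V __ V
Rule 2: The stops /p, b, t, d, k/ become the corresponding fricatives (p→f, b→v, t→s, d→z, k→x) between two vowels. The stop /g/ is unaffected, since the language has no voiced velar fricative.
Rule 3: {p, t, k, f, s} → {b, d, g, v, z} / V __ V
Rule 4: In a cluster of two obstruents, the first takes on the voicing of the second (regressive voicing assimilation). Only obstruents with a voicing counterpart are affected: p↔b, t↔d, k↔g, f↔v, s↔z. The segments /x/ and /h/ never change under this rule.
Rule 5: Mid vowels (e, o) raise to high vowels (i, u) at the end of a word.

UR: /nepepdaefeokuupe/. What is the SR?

Rule 1 (intervocalic voicing): /p/ is a voiceless stop between vowels /e/ and /e/, so it voices to [b]. /k/ is a voiceless stop between vowels /o/ and /u/, so it voices to [g]. /p/ is a voiceless stop between vowels /u/ and /e/, so it voices to [b]. /nepepdaefeokuupe/ → nebepdaefeoguube.
Rule 2 (intervocalic spirantization): /b/ is a stop between vowels /e/ and /e/, so it spirantizes to the fricative [v]. /b/ is a stop between vowels /u/ and /e/, so it spirantizes to the fricative [v]. /nebepdaefeoguube/ → nevepdaefeoguuve.
Rule 3 (intervocalic voicing): /f/ is a voiceless obstruent between vowels /e/ and /e/, so it voices to [v]. /nevepdaefeoguuve/ → nevepdaeveoguuve.
Rule 4 (regressive voicing assimilation): /p/ precedes the voiced obstruent /d/, so it voices to [b] by assimilation. /nevepdaeveoguuve/ → nevebdaeveoguuve.
Rule 5 (final vowel raising): /e/ is a mid vowel in word-final position, so it raises to [i]. /nevebdaeveoguuve/ → nevebdaeveoguuvi.

nevebdaeveoguuvi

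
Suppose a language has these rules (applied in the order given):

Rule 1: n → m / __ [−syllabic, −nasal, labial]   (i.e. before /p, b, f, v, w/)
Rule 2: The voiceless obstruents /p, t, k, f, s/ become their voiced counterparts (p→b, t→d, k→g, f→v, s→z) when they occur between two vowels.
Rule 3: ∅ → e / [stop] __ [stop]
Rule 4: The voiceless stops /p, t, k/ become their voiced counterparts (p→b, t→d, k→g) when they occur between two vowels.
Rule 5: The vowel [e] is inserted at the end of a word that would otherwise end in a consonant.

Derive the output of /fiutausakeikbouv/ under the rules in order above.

Rule 1 (nasal place assimilation): no segment meets the environment; /fiutausakeikbouv/ is unchanged.
Rule 2 (intervocalic voicing): /t/ is a voiceless obstruent between vowels /u/ and /a/, so it voices to [d]. /s/ is a voiceless obstruent between vowels /u/ and /a/, so it voices to [z]. /k/ is a voiceless obstruent between vowels /a/ and /e/, so it voices to [g]. /fiutausakeikbouv/ → fiudauzageikbouv.
Rule 3 (stop-cluster e-epenthesis): /k/ and /b/ form a stop–stop cluster, so [e] is inserted between them. /fiudauzageikbouv/ → fiudauzageikebouv.
Rule 4 (intervocalic voicing): /k/ is a voiceless stop between vowels /i/ and /e/, so it voices to [g]. /fiudauzageikebouv/ → fiudauzageigebouv.
Rule 5 (final e-epenthesis): the form ends in the consonant /v/, so [e] is inserted word-finally. /fiudauzageigebouv/ → fiudauzageigebouve.

fiudauzageigebouve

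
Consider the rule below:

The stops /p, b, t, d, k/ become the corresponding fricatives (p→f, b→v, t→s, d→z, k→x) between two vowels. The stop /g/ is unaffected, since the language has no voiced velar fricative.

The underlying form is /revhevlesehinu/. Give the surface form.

revhevlesehinu

No segment of /revhevlesehinu/ meets the structural description of the rule, so the form surfaces unchanged.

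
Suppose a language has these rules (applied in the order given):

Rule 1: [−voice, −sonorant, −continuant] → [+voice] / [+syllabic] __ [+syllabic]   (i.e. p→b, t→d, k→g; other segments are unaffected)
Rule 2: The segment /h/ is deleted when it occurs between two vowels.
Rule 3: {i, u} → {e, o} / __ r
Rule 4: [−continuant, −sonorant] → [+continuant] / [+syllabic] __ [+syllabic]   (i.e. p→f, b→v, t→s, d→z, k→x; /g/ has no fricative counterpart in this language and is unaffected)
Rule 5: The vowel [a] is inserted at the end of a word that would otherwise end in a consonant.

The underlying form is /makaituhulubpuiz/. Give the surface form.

Rule 1 (intervocalic voicing): /k/ is a voiceless stop between vowels /a/ and /a/, so it voices to [g]. /t/ is a voiceless stop between vowels /i/ and /u/, so it voices to [d]. /makaituhulubpuiz/ → magaiduhulubpuiz.
Rule 2 (intervocalic h-deletion): /h/ occurs between vowels /u/ and /u/, so it deletes. /magaiduhulubpuiz/ → magaiduulubpuiz.
Rule 3 (pre-rhotic lowering): no segment meets the environment; /magaiduulubpuiz/ is unchanged.
Rule 4 (intervocalic spirantization): /d/ is a stop between vowels /i/ and /u/, so it spirantizes to the fricative [z]. /magaiduulubpuiz/ → magaizuulubpuiz.
Rule 5 (final a-epenthesis): the form ends in the consonant /z/, so [a] is inserted word-finally. /magaizuulubpuiz/ → magaizuulubpuiza.

magaizuulubpuiza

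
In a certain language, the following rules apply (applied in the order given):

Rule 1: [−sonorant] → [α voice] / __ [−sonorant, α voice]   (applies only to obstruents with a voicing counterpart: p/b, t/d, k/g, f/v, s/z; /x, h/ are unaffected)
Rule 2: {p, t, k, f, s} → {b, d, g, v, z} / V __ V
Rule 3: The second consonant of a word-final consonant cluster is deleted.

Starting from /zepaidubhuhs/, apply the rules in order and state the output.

zebaiduphuh

Rule 1 (regressive voicing assimilation): /b/ precedes the voiceless obstruent /h/, so it devoices to [p] by assimilation. /zepaidubhuhs/ → zepaiduphuhs.
Rule 2 (intervocalic voicing): /p/ is a voiceless obstruent between vowels /e/ and /a/, so it voices to [b]. /zepaiduphuhs/ → zebaiduphuhs.
Rule 3 (final cluster simplification): /s/ is the second consonant of a word-final cluster /hs/, so it deletes. /zebaiduphuhs/ → zebaiduphuh.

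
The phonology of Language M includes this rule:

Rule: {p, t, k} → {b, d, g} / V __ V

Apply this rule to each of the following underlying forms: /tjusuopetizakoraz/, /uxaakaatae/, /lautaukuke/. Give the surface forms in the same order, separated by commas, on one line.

tjusuobedizagoraz, uxaagaadae, laudauguge

/tjusuopetizakoraz/: /p/ is a voiceless stop between vowels /o/ and /e/, so it voices to [b]. /t/ is a voiceless stop between vowels /e/ and /i/, so it voices to [d]. /k/ is a voiceless stop between vowels /a/ and /o/, so it voices to [g]. → [tjusuobedizagoraz].
/uxaakaatae/: /k/ is a voiceless stop between vowels /a/ and /a/, so it voices to [g]. /t/ is a voiceless stop between vowels /a/ and /a/, so it voices to [d]. → [uxaagaadae].
/lautaukuke/: /t/ is a voiceless stop between vowels /u/ and /a/, so it voices to [d]. /k/ is a voiceless stop between vowels /u/ and /u/, so it voices to [g]. /k/ is a voiceless stop between vowels /u/ and /e/, so it voices to [g]. → [laudauguge].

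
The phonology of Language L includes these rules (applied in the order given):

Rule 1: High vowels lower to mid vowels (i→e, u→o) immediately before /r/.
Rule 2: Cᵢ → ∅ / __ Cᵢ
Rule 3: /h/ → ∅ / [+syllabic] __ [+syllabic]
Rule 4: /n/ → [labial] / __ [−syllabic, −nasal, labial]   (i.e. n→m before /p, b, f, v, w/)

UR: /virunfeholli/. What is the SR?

Rule 1 (pre-rhotic lowering): /i/ is a high vowel immediately before /r/, so it lowers to [e]. /virunfeholli/ → verunfeholli.
Rule 2 (degemination): /ll/ is a geminate; the first /l/ deletes. /verunfeholli/ → verunfeholi.
Rule 3 (intervocalic h-deletion): /h/ occurs between vowels /e/ and /o/, so it deletes. /verunfeholi/ → verunfeoli.
Rule 4 (nasal place assimilation): /n/ precedes the labial consonant /f/, so it assimilates in place to [m]. /verunfeoli/ → verumfeoli.

verumfeoli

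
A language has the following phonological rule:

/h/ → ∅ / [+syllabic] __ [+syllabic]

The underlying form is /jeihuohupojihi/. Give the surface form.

jeiuoupojii

/h/ occurs between vowels /i/ and /u/, so it deletes.
/h/ occurs between vowels /o/ and /u/, so it deletes.
/h/ occurs between vowels /i/ and /i/, so it deletes.
Surface form: [jeiuoupojii].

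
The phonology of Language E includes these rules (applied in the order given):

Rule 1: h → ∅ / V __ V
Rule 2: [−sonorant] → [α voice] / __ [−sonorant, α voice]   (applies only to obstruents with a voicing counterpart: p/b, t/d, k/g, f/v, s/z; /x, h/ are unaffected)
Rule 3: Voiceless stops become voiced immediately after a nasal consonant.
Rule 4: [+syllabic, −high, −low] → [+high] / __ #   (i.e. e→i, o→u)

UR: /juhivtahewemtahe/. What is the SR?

juiftaewemdai

Rule 1 (intervocalic h-deletion): /h/ occurs between vowels /u/ and /i/, so it deletes. /h/ occurs between vowels /a/ and /e/, so it deletes. /h/ occurs between vowels /a/ and /e/, so it deletes. /juhivtahewemtahe/ → juivtaewemtae.
Rule 2 (regressive voicing assimilation): /v/ precedes the voiceless obstruent /t/, so it devoices to [f] by assimilation. /juivtaewemtae/ → juiftaewemtae.
Rule 3 (post-nasal voicing): /t/ is a voiceless stop immediately after the nasal /m/, so it voices to [d]. /juiftaewemtae/ → juiftaewemdae.
Rule 4 (final vowel raising): /e/ is a mid vowel in word-final position, so it raises to [i]. /juiftaewemdae/ → juiftaewemdai.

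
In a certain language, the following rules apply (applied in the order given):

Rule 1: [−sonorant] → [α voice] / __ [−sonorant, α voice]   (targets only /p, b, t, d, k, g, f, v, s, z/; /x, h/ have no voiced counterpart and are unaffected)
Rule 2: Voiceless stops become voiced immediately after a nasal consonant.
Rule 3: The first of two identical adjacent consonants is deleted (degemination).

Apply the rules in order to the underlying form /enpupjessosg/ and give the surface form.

enbupjesozg

Rule 1 (regressive voicing assimilation): /s/ precedes the voiced obstruent /g/, so it voices to [z] by assimilation. /enpupjessosg/ → enpupjessozg.
Rule 2 (post-nasal voicing): /p/ is a voiceless stop immediately after the nasal /n/, so it voices to [b]. /enpupjessozg/ → enbupjessozg.
Rule 3 (degemination): /ss/ is a geminate; the first /s/ deletes. /enbupjessozg/ → enbupjesozg.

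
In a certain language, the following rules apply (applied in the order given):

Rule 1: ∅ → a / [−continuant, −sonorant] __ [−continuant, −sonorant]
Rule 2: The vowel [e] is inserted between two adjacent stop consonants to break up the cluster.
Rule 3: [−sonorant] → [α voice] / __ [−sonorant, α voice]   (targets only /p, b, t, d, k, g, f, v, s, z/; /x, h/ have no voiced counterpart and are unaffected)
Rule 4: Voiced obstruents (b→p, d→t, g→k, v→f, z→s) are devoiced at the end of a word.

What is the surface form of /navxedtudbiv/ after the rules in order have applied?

Rule 1 (stop-cluster a-epenthesis): /d/ and /t/ form a stop–stop cluster, so [a] is inserted between them. /d/ and /b/ form a stop–stop cluster, so [a] is inserted between them. /navxedtudbiv/ → navxedatudabiv.
Rule 2 (stop-cluster e-epenthesis): no segment meets the environment; /navxedatudabiv/ is unchanged.
Rule 3 (regressive voicing assimilation): /v/ precedes the voiceless obstruent /x/, so it devoices to [f] by assimilation. /navxedatudabiv/ → nafxedatudabiv.
Rule 4 (final devoicing): /v/ is a voiced obstruent in word-final position, so it devoices to [f]. /nafxedatudabiv/ → nafxedatudabif.

nafxedatudabif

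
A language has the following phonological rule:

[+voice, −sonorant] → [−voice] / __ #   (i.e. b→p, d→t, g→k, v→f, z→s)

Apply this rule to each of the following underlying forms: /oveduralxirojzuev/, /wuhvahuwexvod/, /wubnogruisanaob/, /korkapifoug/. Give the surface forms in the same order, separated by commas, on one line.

/oveduralxirojzuev/: /v/ is a voiced obstruent in word-final position, so it devoices to [f]. → [oveduralxirojzuef].
/wuhvahuwexvod/: /d/ is a voiced obstruent in word-final position, so it devoices to [t]. → [wuhvahuwexvot].
/wubnogruisanaob/: /b/ is a voiced obstruent in word-final position, so it devoices to [p]. → [wubnogruisanaop].
/korkapifoug/: /g/ is a voiced obstruent in word-final position, so it devoices to [k]. → [korkapifouk].

oveduralxirojzuef, wuhvahuwexvot, wubnogruisanaop, korkapifouk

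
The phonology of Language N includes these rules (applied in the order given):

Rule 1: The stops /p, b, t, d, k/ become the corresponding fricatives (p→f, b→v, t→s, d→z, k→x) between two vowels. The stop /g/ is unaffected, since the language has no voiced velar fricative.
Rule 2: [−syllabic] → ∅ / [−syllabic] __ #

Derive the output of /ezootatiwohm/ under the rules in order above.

Rule 1 (intervocalic spirantization): /t/ is a stop between vowels /o/ and /a/, so it spirantizes to the fricative [s]. /t/ is a stop between vowels /a/ and /i/, so it spirantizes to the fricative [s]. /ezootatiwohm/ → ezoosasiwohm.
Rule 2 (final cluster simplification): /m/ is the second consonant of a word-final cluster /hm/, so it deletes. /ezoosasiwohm/ → ezoosasiwoh.

ezoosasiwoh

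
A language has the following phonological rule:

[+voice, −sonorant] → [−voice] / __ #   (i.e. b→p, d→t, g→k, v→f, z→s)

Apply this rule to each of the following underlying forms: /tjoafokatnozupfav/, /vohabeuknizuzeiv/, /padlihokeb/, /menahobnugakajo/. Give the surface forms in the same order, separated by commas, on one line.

tjoafokatnozupfaf, vohabeuknizuzeif, padlihokep, menahobnugakajo

/tjoafokatnozupfav/: /v/ is a voiced obstruent in word-final position, so it devoices to [f]. → [tjoafokatnozupfaf].
/vohabeuknizuzeiv/: /v/ is a voiced obstruent in word-final position, so it devoices to [f]. → [vohabeuknizuzeif].
/padlihokeb/: /b/ is a voiced obstruent in word-final position, so it devoices to [p]. → [padlihokep].
/menahobnugakajo/: the rule's environment is not met; surfaces unchanged as [menahobnugakajo].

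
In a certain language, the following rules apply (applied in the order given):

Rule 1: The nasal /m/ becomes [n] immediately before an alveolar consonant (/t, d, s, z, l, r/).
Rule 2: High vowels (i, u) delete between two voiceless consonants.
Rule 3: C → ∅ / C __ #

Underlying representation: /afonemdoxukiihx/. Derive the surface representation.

afonendoxkiih

Rule 1 (nasal place assimilation): /m/ precedes the alveolar consonant /d/, so it assimilates in place to [n]. /afonemdoxukiihx/ → afonendoxukiihx.
Rule 2 (high vowel syncope): /u/ is a high vowel flanked by voiceless consonants /x/ and /k/, so it deletes. /afonendoxukiihx/ → afonendoxkiihx.
Rule 3 (final cluster simplification): /x/ is the second consonant of a word-final cluster /hx/, so it deletes. /afonendoxkiihx/ → afonendoxkiih.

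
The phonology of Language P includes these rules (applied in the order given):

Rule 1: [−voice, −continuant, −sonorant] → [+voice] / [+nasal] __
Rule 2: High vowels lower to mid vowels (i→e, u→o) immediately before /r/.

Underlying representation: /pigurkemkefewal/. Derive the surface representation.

Rule 1 (post-nasal voicing): /k/ is a voiceless stop immediately after the nasal /m/, so it voices to [g]. /pigurkemkefewal/ → pigurkemgefewal.
Rule 2 (pre-rhotic lowering): /u/ is a high vowel immediately before /r/, so it lowers to [o]. /pigurkemgefewal/ → pigorkemgefewal.

pigorkemgefewal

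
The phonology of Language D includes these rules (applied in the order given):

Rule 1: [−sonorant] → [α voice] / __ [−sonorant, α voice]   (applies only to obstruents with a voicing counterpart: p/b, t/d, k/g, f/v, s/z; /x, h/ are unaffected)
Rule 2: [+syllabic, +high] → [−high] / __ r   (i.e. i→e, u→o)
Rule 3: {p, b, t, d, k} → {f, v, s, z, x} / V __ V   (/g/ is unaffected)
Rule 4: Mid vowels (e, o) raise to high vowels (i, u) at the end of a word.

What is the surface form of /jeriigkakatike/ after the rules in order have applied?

Rule 1 (regressive voicing assimilation): /g/ precedes the voiceless obstruent /k/, so it devoices to [k] by assimilation. /jeriigkakatike/ → jeriikkakatike.
Rule 2 (pre-rhotic lowering): no segment meets the environment; /jeriikkakatike/ is unchanged.
Rule 3 (intervocalic spirantization): /k/ is a stop between vowels /a/ and /a/, so it spirantizes to the fricative [x]. /t/ is a stop between vowels /a/ and /i/, so it spirantizes to the fricative [s]. /k/ is a stop between vowels /i/ and /e/, so it spirantizes to the fricative [x]. /jeriikkakatike/ → jeriikkaxasixe.
Rule 4 (final vowel raising): /e/ is a mid vowel in word-final position, so it raises to [i]. /jeriikkaxasixe/ → jeriikkaxasixi.

jeriikkaxasixi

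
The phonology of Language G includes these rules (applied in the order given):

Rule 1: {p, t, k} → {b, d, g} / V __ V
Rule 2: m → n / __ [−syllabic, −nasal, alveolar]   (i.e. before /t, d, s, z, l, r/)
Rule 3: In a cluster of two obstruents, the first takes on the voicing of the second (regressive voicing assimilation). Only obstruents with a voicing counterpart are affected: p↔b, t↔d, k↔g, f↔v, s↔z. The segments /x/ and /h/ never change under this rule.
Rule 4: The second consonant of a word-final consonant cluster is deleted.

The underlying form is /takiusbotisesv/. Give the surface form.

tagiuzbodisez

Rule 1 (intervocalic voicing): /k/ is a voiceless stop between vowels /a/ and /i/, so it voices to [g]. /t/ is a voiceless stop between vowels /o/ and /i/, so it voices to [d]. /takiusbotisesv/ → tagiusbodisesv.
Rule 2 (nasal place assimilation): no segment meets the environment; /tagiusbodisesv/ is unchanged.
Rule 3 (regressive voicing assimilation): /s/ precedes the voiced obstruent /b/, so it voices to [z] by assimilation. /s/ precedes the voiced obstruent /v/, so it voices to [z] by assimilation. /tagiusbodisesv/ → tagiuzbodisezv.
Rule 4 (final cluster simplification): /v/ is the second consonant of a word-final cluster /zv/, so it deletes. /tagiuzbodisezv/ → tagiuzbodisez.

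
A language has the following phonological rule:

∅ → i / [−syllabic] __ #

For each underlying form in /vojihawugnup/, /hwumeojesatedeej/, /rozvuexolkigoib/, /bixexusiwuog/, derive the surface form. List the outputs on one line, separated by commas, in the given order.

vojihawugnupi, hwumeojesatedeeji, rozvuexolkigoibi, bixexusiwuogi

/vojihawugnup/: the form ends in the consonant /p/, so [i] is inserted word-finally. → [vojihawugnupi].
/hwumeojesatedeej/: the form ends in the consonant /j/, so [i] is inserted word-finally. → [hwumeojesatedeeji].
/rozvuexolkigoib/: the form ends in the consonant /b/, so [i] is inserted word-finally. → [rozvuexolkigoibi].
/bixexusiwuog/: the form ends in the consonant /g/, so [i] is inserted word-finally. → [bixexusiwuogi].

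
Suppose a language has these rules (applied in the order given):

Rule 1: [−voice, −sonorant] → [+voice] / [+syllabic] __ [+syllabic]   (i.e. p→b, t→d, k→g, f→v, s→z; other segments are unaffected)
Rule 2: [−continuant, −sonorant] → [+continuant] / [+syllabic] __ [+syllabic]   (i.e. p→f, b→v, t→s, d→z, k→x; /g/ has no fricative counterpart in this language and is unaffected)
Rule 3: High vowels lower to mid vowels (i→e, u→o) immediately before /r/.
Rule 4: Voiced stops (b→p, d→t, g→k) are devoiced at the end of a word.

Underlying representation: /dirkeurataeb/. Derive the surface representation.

Rule 1 (intervocalic voicing): /t/ is a voiceless obstruent between vowels /a/ and /a/, so it voices to [d]. /dirkeurataeb/ → dirkeuradaeb.
Rule 2 (intervocalic spirantization): /d/ is a stop between vowels /a/ and /a/, so it spirantizes to the fricative [z]. /dirkeuradaeb/ → dirkeurazaeb.
Rule 3 (pre-rhotic lowering): /i/ is a high vowel immediately before /r/, so it lowers to [e]. /u/ is a high vowel immediately before /r/, so it lowers to [o]. /dirkeurazaeb/ → derkeorazaeb.
Rule 4 (final devoicing): /b/ is a voiced stop in word-final position, so it devoices to [p]. /derkeorazaeb/ → derkeorazaep.

derkeorazaep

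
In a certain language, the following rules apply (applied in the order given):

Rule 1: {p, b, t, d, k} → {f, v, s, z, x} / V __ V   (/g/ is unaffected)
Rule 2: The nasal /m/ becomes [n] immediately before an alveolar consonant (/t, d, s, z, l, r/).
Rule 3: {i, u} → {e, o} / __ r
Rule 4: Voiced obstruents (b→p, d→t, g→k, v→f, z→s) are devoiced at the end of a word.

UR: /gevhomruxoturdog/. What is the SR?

gevhonruxosordok

Rule 1 (intervocalic spirantization): /t/ is a stop between vowels /o/ and /u/, so it spirantizes to the fricative [s]. /gevhomruxoturdog/ → gevhomruxosurdog.
Rule 2 (nasal place assimilation): /m/ precedes the alveolar consonant /r/, so it assimilates in place to [n]. /gevhomruxosurdog/ → gevhonruxosurdog.
Rule 3 (pre-rhotic lowering): /u/ is a high vowel immediately before /r/, so it lowers to [o]. /gevhonruxosurdog/ → gevhonruxosordog.
Rule 4 (final devoicing): /g/ is a voiced obstruent in word-final position, so it devoices to [k]. /gevhonruxosordog/ → gevhonruxosordok.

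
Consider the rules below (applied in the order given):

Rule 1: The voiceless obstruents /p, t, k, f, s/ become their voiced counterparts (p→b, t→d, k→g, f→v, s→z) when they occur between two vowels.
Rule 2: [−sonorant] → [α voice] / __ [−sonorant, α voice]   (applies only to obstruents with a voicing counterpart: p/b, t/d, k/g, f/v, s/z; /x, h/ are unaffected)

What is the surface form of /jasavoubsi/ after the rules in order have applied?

jazavoupsi

Rule 1 (intervocalic voicing): /s/ is a voiceless obstruent between vowels /a/ and /a/, so it voices to [z]. /jasavoubsi/ → jazavoubsi.
Rule 2 (regressive voicing assimilation): /b/ precedes the voiceless obstruent /s/, so it devoices to [p] by assimilation. /jazavoubsi/ → jazavoupsi.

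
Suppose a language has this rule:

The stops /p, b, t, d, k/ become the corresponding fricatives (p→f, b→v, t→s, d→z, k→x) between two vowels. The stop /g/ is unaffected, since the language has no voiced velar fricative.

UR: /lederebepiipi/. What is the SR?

lezerevefiifi

/d/ is a stop between vowels /e/ and /e/, so it spirantizes to the fricative [z].
/b/ is a stop between vowels /e/ and /e/, so it spirantizes to the fricative [v].
/p/ is a stop between vowels /e/ and /i/, so it spirantizes to the fricative [f].
/p/ is a stop between vowels /i/ and /i/, so it spirantizes to the fricative [f].
Surface form: [lezerevefiifi].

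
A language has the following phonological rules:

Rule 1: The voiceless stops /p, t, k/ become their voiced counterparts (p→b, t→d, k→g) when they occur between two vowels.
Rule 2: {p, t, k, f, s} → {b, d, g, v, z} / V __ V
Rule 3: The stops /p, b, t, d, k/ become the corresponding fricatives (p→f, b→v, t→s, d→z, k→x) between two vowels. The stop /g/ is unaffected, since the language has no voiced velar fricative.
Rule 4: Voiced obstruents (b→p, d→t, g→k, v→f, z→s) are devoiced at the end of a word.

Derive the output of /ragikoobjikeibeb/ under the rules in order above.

Rule 1 (intervocalic voicing): /k/ is a voiceless stop between vowels /i/ and /o/, so it voices to [g]. /k/ is a voiceless stop between vowels /i/ and /e/, so it voices to [g]. /ragikoobjikeibeb/ → ragigoobjigeibeb.
Rule 2 (intervocalic voicing): no segment meets the environment; /ragigoobjigeibeb/ is unchanged.
Rule 3 (intervocalic spirantization): /b/ is a stop between vowels /i/ and /e/, so it spirantizes to the fricative [v]. /ragigoobjigeibeb/ → ragigoobjigeiveb.
Rule 4 (final devoicing): /b/ is a voiced obstruent in word-final position, so it devoices to [p]. /ragigoobjigeiveb/ → ragigoobjigeivep.

ragigoobjigeivep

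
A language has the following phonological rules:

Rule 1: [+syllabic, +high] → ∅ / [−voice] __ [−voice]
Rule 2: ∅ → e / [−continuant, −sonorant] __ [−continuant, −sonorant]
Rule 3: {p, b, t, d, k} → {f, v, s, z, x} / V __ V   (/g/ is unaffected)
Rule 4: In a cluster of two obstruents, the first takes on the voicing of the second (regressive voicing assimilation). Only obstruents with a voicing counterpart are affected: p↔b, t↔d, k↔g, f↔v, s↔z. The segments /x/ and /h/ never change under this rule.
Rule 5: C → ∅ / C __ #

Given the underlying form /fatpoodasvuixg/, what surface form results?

Rule 1 (high vowel syncope): no segment meets the environment; /fatpoodasvuixg/ is unchanged.
Rule 2 (stop-cluster e-epenthesis): /t/ and /p/ form a stop–stop cluster, so [e] is inserted between them. /fatpoodasvuixg/ → fatepoodasvuixg.
Rule 3 (intervocalic spirantization): /t/ is a stop between vowels /a/ and /e/, so it spirantizes to the fricative [s]. /p/ is a stop between vowels /e/ and /o/, so it spirantizes to the fricative [f]. /d/ is a stop between vowels /o/ and /a/, so it spirantizes to the fricative [z]. /fatepoodasvuixg/ → fasefoozasvuixg.
Rule 4 (regressive voicing assimilation): /s/ precedes the voiced obstruent /v/, so it voices to [z] by assimilation. /fasefoozasvuixg/ → fasefoozazvuixg.
Rule 5 (final cluster simplification): /g/ is the second consonant of a word-final cluster /xg/, so it deletes. /fasefoozazvuixg/ → fasefoozazvuix.

fasefoozazvuix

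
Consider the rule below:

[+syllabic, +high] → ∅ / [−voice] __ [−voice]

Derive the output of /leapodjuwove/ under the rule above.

No segment of /leapodjuwove/ meets the structural description of the rule, so the form surfaces unchanged.

leapodjuwove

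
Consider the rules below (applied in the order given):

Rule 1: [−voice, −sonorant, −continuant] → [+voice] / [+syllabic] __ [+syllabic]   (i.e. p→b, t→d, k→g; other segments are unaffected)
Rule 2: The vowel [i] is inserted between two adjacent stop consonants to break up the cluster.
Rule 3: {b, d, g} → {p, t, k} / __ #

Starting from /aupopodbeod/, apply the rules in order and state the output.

aubobodibeot

Rule 1 (intervocalic voicing): /p/ is a voiceless stop between vowels /u/ and /o/, so it voices to [b]. /p/ is a voiceless stop between vowels /o/ and /o/, so it voices to [b]. /aupopodbeod/ → aubobodbeod.
Rule 2 (stop-cluster i-epenthesis): /d/ and /b/ form a stop–stop cluster, so [i] is inserted between them. /aubobodbeod/ → aubobodibeod.
Rule 3 (final devoicing): /d/ is a voiced stop in word-final position, so it devoices to [t]. /aubobodibeod/ → aubobodibeot.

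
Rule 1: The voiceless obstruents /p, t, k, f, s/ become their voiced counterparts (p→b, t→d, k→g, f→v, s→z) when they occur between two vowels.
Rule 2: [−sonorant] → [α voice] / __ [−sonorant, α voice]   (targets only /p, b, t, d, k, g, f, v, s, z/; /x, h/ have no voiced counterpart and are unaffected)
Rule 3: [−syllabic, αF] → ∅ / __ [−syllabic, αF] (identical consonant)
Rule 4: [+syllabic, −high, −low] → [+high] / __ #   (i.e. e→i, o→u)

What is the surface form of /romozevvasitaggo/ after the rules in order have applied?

Rule 1 (intervocalic voicing): /s/ is a voiceless obstruent between vowels /a/ and /i/, so it voices to [z]. /t/ is a voiceless obstruent between vowels /i/ and /a/, so it voices to [d]. /romozevvasitaggo/ → romozevvazidaggo.
Rule 2 (regressive voicing assimilation): no segment meets the environment; /romozevvazidaggo/ is unchanged.
Rule 3 (degemination): /vv/ is a geminate; the first /v/ deletes. /gg/ is a geminate; the first /g/ deletes. /romozevvazidaggo/ → romozevazidago.
Rule 4 (final vowel raising): /o/ is a mid vowel in word-final position, so it raises to [u]. /romozevazidago/ → romozevazidagu.

romozevazidagu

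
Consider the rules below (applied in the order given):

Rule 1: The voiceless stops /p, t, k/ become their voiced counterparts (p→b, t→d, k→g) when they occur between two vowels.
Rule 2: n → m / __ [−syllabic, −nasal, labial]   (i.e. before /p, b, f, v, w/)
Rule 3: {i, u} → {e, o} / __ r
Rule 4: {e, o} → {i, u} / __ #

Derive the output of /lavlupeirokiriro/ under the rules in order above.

lavlubeerogereru

Rule 1 (intervocalic voicing): /p/ is a voiceless stop between vowels /u/ and /e/, so it voices to [b]. /k/ is a voiceless stop between vowels /o/ and /i/, so it voices to [g]. /lavlupeirokiriro/ → lavlubeirogiriro.
Rule 2 (nasal place assimilation): no segment meets the environment; /lavlubeirogiriro/ is unchanged.
Rule 3 (pre-rhotic lowering): /i/ is a high vowel immediately before /r/, so it lowers to [e]. /i/ is a high vowel immediately before /r/, so it lowers to [e]. /i/ is a high vowel immediately before /r/, so it lowers to [e]. /lavlubeirogiriro/ → lavlubeerogerero.
Rule 4 (final vowel raising): /o/ is a mid vowel in word-final position, so it raises to [u]. /lavlubeerogerero/ → lavlubeerogereru.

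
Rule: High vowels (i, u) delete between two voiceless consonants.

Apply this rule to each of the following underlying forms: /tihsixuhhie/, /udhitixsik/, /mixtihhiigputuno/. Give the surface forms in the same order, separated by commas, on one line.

/tihsixuhhie/: /i/ is a high vowel flanked by voiceless consonants /t/ and /h/, so it deletes. /i/ is a high vowel flanked by voiceless consonants /s/ and /x/, so it deletes. /u/ is a high vowel flanked by voiceless consonants /x/ and /h/, so it deletes. → [thsxhhie].
/udhitixsik/: /i/ is a high vowel flanked by voiceless consonants /h/ and /t/, so it deletes. /i/ is a high vowel flanked by voiceless consonants /t/ and /x/, so it deletes. /i/ is a high vowel flanked by voiceless consonants /s/ and /k/, so it deletes. → [udhtxsk].
/mixtihhiigputuno/: /i/ is a high vowel flanked by voiceless consonants /t/ and /h/, so it deletes. /u/ is a high vowel flanked by voiceless consonants /p/ and /t/, so it deletes. → [mixthhiigptuno].

thsxhhie, udhtxsk, mixthhiigptuno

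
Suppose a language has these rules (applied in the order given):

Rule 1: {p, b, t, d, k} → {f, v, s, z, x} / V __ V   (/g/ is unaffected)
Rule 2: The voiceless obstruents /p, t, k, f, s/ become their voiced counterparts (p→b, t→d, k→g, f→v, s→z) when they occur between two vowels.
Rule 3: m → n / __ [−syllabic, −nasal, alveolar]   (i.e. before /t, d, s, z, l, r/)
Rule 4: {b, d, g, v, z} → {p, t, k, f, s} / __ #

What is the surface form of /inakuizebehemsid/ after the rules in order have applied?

Rule 1 (intervocalic spirantization): /k/ is a stop between vowels /a/ and /u/, so it spirantizes to the fricative [x]. /b/ is a stop between vowels /e/ and /e/, so it spirantizes to the fricative [v]. /inakuizebehemsid/ → inaxuizevehemsid.
Rule 2 (intervocalic voicing): no segment meets the environment; /inaxuizevehemsid/ is unchanged.
Rule 3 (nasal place assimilation): /m/ precedes the alveolar consonant /s/, so it assimilates in place to [n]. /inaxuizevehemsid/ → inaxuizevehensid.
Rule 4 (final devoicing): /d/ is a voiced obstruent in word-final position, so it devoices to [t]. /inaxuizevehensid/ → inaxuizevehensit.

inaxuizevehensit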